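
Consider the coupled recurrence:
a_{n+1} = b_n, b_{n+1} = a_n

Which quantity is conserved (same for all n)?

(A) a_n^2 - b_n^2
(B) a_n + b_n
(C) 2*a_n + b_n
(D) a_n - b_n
B

Replace a_n by a_{n+1} = b_n and b_n by b_{n+1} = a_n in each option and simplify:
(A) a_n^2 - b_n^2  ->  (b_n)^2 - (a_n)^2 = -a_n^2 + b_n^2   [not conserved]
(B) a_n + b_n  ->  (b_n) + (a_n) = a_n + b_n   [conserved]
(C) 2*a_n + b_n  ->  2*(b_n) + (a_n) = a_n + 2*b_n   [not conserved]
(D) a_n - b_n  ->  (b_n) - (a_n) = -a_n + b_n   [not conserved]

Only (B) a_n + b_n returns to itself after one step, so it is the conserved quantity.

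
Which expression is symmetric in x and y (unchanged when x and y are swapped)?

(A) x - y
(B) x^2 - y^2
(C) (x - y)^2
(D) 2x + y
C

A symmetric expression is unchanged when the variables are permuted; here the transformation to test is the swap (x, y) -> (y, x).
Substitute the transformed coordinates into each option and compare with the original:
(A) x - y  ->  (y) - (x) = -x + y   [differs from x - y: not invariant]
(B) x^2 - y^2  ->  (y)^2 - (x)^2 = -x^2 + y^2   [differs from x^2 - y^2: not invariant]
(C) (x - y)^2  ->  ((y) - (x))^2 = x^2 - 2xy + y^2   [equals (x - y)^2: invariant]
(D) 2x + y  ->  2(y) + (x) = x + 2y   [differs from 2x + y: not invariant]

Only option (C), (x - y)^2, is unchanged by the transformation.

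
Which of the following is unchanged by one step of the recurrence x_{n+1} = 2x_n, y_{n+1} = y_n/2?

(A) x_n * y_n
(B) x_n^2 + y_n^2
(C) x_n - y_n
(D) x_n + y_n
A

For the recurrence x_{n+1} = 2x_n, y_{n+1} = y_n/2:

x_{n+1} * y_{n+1} = (2x_n) * (y_n/2) = x_n * y_n
The product is conserved.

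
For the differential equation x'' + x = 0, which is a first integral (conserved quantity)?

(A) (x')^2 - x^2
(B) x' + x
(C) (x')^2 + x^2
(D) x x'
C

A first integral I satisfies dI/dt = 0 along every solution. Differentiate each option and use the equation of motion:
(A) d/dt[(x')^2 - x^2] = 2x'x'' - 2x x' = -4x x', not identically 0
(B) d/dt[x' + x] = x'' + x' = -x + x', not identically 0
(C) d/dt[(x')^2 + x^2] = 2x'x'' + 2x x' = 2x'(-x) + 2x x' = 0
(D) d/dt[x x'] = (x')^2 + x x'' = (x')^2 - x^2, not identically 0

Only (C) has zero time-derivative. So the energy-like quantity (x')^2 + x^2 is the first integral.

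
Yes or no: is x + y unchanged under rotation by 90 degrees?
No

Applying rotation by 90 degrees: x' = x*cos(90 degrees) - y*sin(90 degrees) = -y, y' = x*sin(90 degrees) + y*cos(90 degrees) = x

Substituting into x + y:
(-y) + (x)
= x - y

This differs from the original expression x + y, so it is NOT invariant.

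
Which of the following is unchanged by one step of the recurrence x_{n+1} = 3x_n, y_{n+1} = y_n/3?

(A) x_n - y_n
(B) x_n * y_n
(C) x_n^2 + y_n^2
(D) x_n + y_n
B

For the recurrence x_{n+1} = 3x_n, y_{n+1} = y_n/3:

x_{n+1} * y_{n+1} = (3x_n) * (y_n/3) = x_n * y_n
The product is conserved.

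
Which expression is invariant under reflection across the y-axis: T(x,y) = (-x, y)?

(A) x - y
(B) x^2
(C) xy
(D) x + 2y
B

The map is reflection across the y-axis: T(x,y) = (-x, y).
Substitute the transformed coordinates into each option and compare with the original:
(A) x - y  ->  (-x) - (y) = -x - y   [differs from x - y: not invariant]
(B) x^2  ->  (-x)^2 = x^2   [equals x^2: invariant]
(C) xy  ->  (-x)(y) = -xy   [differs from xy: not invariant]
(D) x + 2y  ->  (-x) + 2(y) = -x + 2y   [differs from x + 2y: not invariant]

Only option (B), x^2, is unchanged by the transformation.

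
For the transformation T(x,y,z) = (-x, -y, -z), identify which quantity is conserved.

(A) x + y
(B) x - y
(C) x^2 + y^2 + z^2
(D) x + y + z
C

Apply T(x,y,z) = (-x, -y, -z) to each option, i.e. replace (x, y, z) by the transformed coordinates.
Substitute the transformed coordinates into each option and compare with the original:
(A) x + y  ->  (-x) + (-y) = -x - y   [differs from x + y: not invariant]
(B) x - y  ->  (-x) - (-y) = -x + y   [differs from x - y: not invariant]
(C) x^2 + y^2 + z^2  ->  (-x)^2 + (-y)^2 + (-z)^2 = x^2 + y^2 + z^2   [equals x^2 + y^2 + z^2: invariant]
(D) x + y + z  ->  (-x) + (-y) + (-z) = -x - y - z   [differs from x + y + z: not invariant]

Only option (C), x^2 + y^2 + z^2, is unchanged by the transformation.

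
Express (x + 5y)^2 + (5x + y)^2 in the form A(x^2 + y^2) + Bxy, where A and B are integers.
26(x^2 + y^2) + 20xy

Expanding: (x + 5y)^2 = x^2 + 10xy + 25y^2
(5x + y)^2 = 25x^2 + 10xy + y^2
Sum = (1+25)(x^2+y^2) + 20xy = 26(x^2 + y^2) + 20xy
This is symmetric in x and y.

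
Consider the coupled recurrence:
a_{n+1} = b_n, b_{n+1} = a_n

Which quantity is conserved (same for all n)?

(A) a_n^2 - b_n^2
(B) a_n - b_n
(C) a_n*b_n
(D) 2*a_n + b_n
C

Replace a_n by a_{n+1} = b_n and b_n by b_{n+1} = a_n in each option and simplify:
(A) a_n^2 - b_n^2  ->  (b_n)^2 - (a_n)^2 = -a_n^2 + b_n^2   [not conserved]
(B) a_n - b_n  ->  (b_n) - (a_n) = -a_n + b_n   [not conserved]
(C) a_n*b_n  ->  (b_n)*(a_n) = a_n*b_n   [conserved]
(D) 2*a_n + b_n  ->  2*(b_n) + (a_n) = a_n + 2*b_n   [not conserved]

Only (C) a_n*b_n returns to itself after one step, so it is the conserved quantity.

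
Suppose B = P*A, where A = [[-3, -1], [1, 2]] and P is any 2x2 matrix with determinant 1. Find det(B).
-5

By the multiplicative property of determinants, det(B) = det(P*A) = det(P) * det(A) = det(A),
so the determinant is invariant under multiplication by any determinant-1 matrix; we just need det(A).

det(A) = (-3)(2) - (-1)(1) = -6 - (-1) = -5

Therefore det(B) = 1 * (-5) = -5.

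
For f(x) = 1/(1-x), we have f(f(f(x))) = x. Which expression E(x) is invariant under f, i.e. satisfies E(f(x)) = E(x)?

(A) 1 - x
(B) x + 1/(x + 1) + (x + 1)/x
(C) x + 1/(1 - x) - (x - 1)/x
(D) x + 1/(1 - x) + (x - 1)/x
D

Replace x by f(x) = 1/(1 - x) in each option and simplify. As a quick numerical cross-check, also compare E(3) with E(f(3)) = E(-1/2).

(A) 1 - x  ->  1 - (1/(1 - x)) = x/(x - 1); check: E(3) = -2 but E(-1/2) = 3/2.   [not invariant]
(B) x + 1/(x + 1) + (x + 1)/x  ->  (1/(1 - x)) + 1/((1/(1 - x)) + 1) + ((1/(1 - x)) + 1)/(1/(1 - x)) = (-x^3 + 6x^2 - 11x + 7)/(x^2 - 3x + 2); check: E(3) = 55/12 but E(-1/2) = 1/2.   [not invariant]
(C) x + 1/(1 - x) - (x - 1)/x  ->  (1/(1 - x)) + 1/(1 - (1/(1 - x))) - ((1/(1 - x)) - 1)/(1/(1 - x)) = (x^2(1 - x) - x + (x - 1)^2)/(x(x - 1)); check: E(3) = 11/6 but E(-1/2) = -17/6.   [not invariant]
(D) x + 1/(1 - x) + (x - 1)/x  ->  (1/(1 - x)) + 1/(1 - (1/(1 - x))) + ((1/(1 - x)) - 1)/(1/(1 - x)), which simplifies back to x + 1/(1 - x) + (x - 1)/x; check: E(3) = 19/6, E(-1/2) = 19/6.   [invariant]

Only (D) is unchanged. Indeed f(f(x)) = 1/(1 - 1/(1-x)) = (1-x)/(-x) = (x-1)/x, so E(x) = x + f(x) + f(f(x)) is the sum over the whole 3-cycle; applying f just permutes the three terms cyclically (x -> f(x) -> f(f(x)) -> x), leaving the sum unchanged.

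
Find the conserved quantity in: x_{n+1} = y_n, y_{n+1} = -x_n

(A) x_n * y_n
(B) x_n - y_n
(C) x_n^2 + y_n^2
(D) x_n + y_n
C

For the recurrence x_{n+1} = y_n, y_{n+1} = -x_n:

x_{n+1}^2 + y_{n+1}^2 = y_n^2 + (-x_n)^2 = x_n^2 + y_n^2
The sum of squares is conserved (like energy in a harmonic oscillator).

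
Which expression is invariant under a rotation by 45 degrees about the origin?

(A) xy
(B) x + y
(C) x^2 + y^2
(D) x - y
C

A rotation by 45 degrees sends (x, y) to (sqrt(2)x/2 - sqrt(2)y/2, sqrt(2)x/2 + sqrt(2)y/2).
Substitute the transformed coordinates into each option and compare with the original:
(A) xy  ->  (sqrt(2)x/2 - sqrt(2)y/2)(sqrt(2)x/2 + sqrt(2)y/2) = x^2/2 - y^2/2   [differs from xy: not invariant]
(B) x + y  ->  (sqrt(2)x/2 - sqrt(2)y/2) + (sqrt(2)x/2 + sqrt(2)y/2) = sqrt(2)x   [differs from x + y: not invariant]
(C) x^2 + y^2  ->  (sqrt(2)x/2 - sqrt(2)y/2)^2 + (sqrt(2)x/2 + sqrt(2)y/2)^2 = x^2 + y^2   [equals x^2 + y^2: invariant]
(D) x - y  ->  (sqrt(2)x/2 - sqrt(2)y/2) - (sqrt(2)x/2 + sqrt(2)y/2) = -sqrt(2)y   [differs from x - y: not invariant]

Only option (C), x^2 + y^2, is unchanged by the transformation.
Geometrically, x^2 + y^2 is the squared distance from the origin, which every rotation about the origin preserves.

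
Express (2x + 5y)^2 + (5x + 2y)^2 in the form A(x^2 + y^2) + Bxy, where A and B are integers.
29(x^2 + y^2) + 40xy

Expanding: (2x + 5y)^2 = 4x^2 + 20xy + 25y^2
(5x + 2y)^2 = 25x^2 + 20xy + 4y^2
Sum = (4+25)(x^2+y^2) + 40xy = 29(x^2 + y^2) + 40xy
This is symmetric in x and y.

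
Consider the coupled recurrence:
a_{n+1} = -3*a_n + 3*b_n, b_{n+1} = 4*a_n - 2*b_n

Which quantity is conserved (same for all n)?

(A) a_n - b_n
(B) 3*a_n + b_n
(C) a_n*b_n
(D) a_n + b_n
D

Replace a_n by a_{n+1} = -3*a_n + 3*b_n and b_n by b_{n+1} = 4*a_n - 2*b_n in each option and simplify:
(A) a_n - b_n  ->  (-3*a_n + 3*b_n) - (4*a_n - 2*b_n) = -7*a_n + 5*b_n   [not conserved]
(B) 3*a_n + b_n  ->  3*(-3*a_n + 3*b_n) + (4*a_n - 2*b_n) = -5*a_n + 7*b_n   [not conserved]
(C) a_n*b_n  ->  (-3*a_n + 3*b_n)*(4*a_n - 2*b_n) = -12*a_n^2 + 18*a_n*b_n - 6*b_n^2   [not conserved]
(D) a_n + b_n  ->  (-3*a_n + 3*b_n) + (4*a_n - 2*b_n) = a_n + b_n   [conserved]

Only (D) a_n + b_n returns to itself after one step, so it is the conserved quantity.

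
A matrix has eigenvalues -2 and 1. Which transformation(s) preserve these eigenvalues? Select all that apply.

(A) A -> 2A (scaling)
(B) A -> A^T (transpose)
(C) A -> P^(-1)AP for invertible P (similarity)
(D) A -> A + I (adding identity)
B and C

Eigenvalues are preserved by:
1. Similarity transformations: A -> P^(-1)AP (same characteristic polynomial)
2. Transpose: A^T has the same eigenvalues as A

Eigenvalues are NOT preserved by:
- Adding identity: eigenvalues become -2+1, 1+1
- Scaling: eigenvalues become -4, 2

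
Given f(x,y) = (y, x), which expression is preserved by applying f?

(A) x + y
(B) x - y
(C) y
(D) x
A

For f(x,y) = (y, x):
After applying f: x' = y, y' = x. So x' + y' = y + x = x + y.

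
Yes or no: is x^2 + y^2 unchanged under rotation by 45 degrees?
Yes

Applying rotation by 45 degrees: x' = x*cos(45 degrees) - y*sin(45 degrees) = sqrt(2)x/2 - sqrt(2)y/2, y' = x*sin(45 degrees) + y*cos(45 degrees) = sqrt(2)x/2 + sqrt(2)y/2

Substituting into x^2 + y^2:
(sqrt(2)x/2 - sqrt(2)y/2)^2 + (sqrt(2)x/2 + sqrt(2)y/2)^2
= x^2 + y^2

This equals the original expression x^2 + y^2, so it IS invariant.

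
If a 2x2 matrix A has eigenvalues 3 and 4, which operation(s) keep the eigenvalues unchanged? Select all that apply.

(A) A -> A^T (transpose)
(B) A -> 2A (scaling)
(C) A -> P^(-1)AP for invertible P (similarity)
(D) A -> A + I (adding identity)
A and C

Eigenvalues are preserved by:
1. Similarity transformations: A -> P^(-1)AP (same characteristic polynomial)
2. Transpose: A^T has the same eigenvalues as A

Eigenvalues are NOT preserved by:
- Adding identity: eigenvalues become 3+1, 4+1
- Scaling: eigenvalues become 6, 8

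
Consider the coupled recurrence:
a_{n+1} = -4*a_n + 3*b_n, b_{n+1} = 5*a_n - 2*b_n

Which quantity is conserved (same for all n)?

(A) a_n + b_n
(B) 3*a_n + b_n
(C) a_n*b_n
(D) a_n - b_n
A

Replace a_n by a_{n+1} = -4*a_n + 3*b_n and b_n by b_{n+1} = 5*a_n - 2*b_n in each option and simplify:
(A) a_n + b_n  ->  (-4*a_n + 3*b_n) + (5*a_n - 2*b_n) = a_n + b_n   [conserved]
(B) 3*a_n + b_n  ->  3*(-4*a_n + 3*b_n) + (5*a_n - 2*b_n) = -7*a_n + 7*b_n   [not conserved]
(C) a_n*b_n  ->  (-4*a_n + 3*b_n)*(5*a_n - 2*b_n) = -20*a_n^2 + 23*a_n*b_n - 6*b_n^2   [not conserved]
(D) a_n - b_n  ->  (-4*a_n + 3*b_n) - (5*a_n - 2*b_n) = -9*a_n + 5*b_n   [not conserved]

Only (A) a_n + b_n returns to itself after one step, so it is the conserved quantity.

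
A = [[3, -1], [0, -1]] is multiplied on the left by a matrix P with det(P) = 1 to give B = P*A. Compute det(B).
-3

By the multiplicative property of determinants, det(B) = det(P*A) = det(P) * det(A) = det(A),
so the determinant is invariant under multiplication by any determinant-1 matrix; we just need det(A).

det(A) = (3)(-1) - (-1)(0) = -3 - 0 = -3

Therefore det(B) = 1 * (-3) = -3.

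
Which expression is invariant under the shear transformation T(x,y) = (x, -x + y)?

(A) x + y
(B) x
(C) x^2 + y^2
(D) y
B

Under the shear T(x,y) = (x, -x + y):
Substitute the transformed coordinates into each option and compare with the original:
(A) x + y  ->  (x) + (-x + y) = y   [differs from x + y: not invariant]
(B) x  ->  (x) = x   [equals x: invariant]
(C) x^2 + y^2  ->  (x)^2 + (-x + y)^2 = 2x^2 - 2xy + y^2   [differs from x^2 + y^2: not invariant]
(D) y  ->  (-x + y) = -x + y   [differs from y: not invariant]

Only option (B), x, is unchanged by the transformation.
A vertical shear moves points parallel to the y-axis, so the x-coordinate (and any function of x alone) is unchanged.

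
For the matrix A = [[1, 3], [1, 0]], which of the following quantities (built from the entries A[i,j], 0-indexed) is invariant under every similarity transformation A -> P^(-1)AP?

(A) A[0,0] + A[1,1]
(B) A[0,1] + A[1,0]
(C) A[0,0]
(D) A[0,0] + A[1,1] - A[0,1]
A

A[0,0] + A[1,1] is the trace of A. By the cyclic property of the trace, tr(P^(-1)AP) = tr(APP^(-1)) = tr(A), so it is the same for every matrix similar to A.

The other combinations are not similarity invariants. For example, take P = [[1, 2], [0, 1]] (det P = 1), so P^(-1) = [[1, -2], [0, 1]] and
B = P^(-1)AP = [[-1, 1], [1, 2]].
Evaluating each option on A and on B:
(A) A[0,0] + A[1,1]: 1 for A, 1 for B -> unchanged
(B) A[0,1] + A[1,0]: 4 for A, 2 for B -> changes
(C) A[0,0]: 1 for A, -1 for B -> changes
(D) A[0,0] + A[1,1] - A[0,1]: -2 for A, 0 for B -> changes

Only (A) A[0,0] + A[1,1] = 1 survives (and it does so for every P, not just this one), so it is the invariant.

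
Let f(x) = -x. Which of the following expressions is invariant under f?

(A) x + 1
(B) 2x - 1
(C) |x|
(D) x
C

For f(x) = -x:
Applying f replaces x by -x. Since |-x| = |x|, the absolute value is unchanged by f, whereas x -> -x, 2x - 1 -> -2x - 1 and x + 1 -> -x + 1 all change.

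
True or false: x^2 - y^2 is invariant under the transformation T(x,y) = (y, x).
False

Substitute T(x,y) = (y, x) into the expression and compare with the original.

Original: x^2 - y^2
After applying T: (y)^2 - (x)^2 = -x^2 + y^2

This differs from the original x^2 - y^2 (difference: -2x^2 + 2y^2), so the expression is NOT invariant.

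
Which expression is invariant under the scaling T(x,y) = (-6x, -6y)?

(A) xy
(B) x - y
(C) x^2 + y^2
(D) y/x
D

Under the uniform scaling T(x,y) = (-6x, -6y):
Substitute the transformed coordinates into each option and compare with the original:
(A) xy  ->  (-6x)(-6y) = 36xy   [differs from xy: not invariant]
(B) x - y  ->  (-6x) - (-6y) = -6x + 6y   [differs from x - y: not invariant]
(C) x^2 + y^2  ->  (-6x)^2 + (-6y)^2 = 36x^2 + 36y^2   [differs from x^2 + y^2: not invariant]
(D) y/x  ->  (-6y)/(-6x) = y/x   [equals y/x: invariant]

Only option (D), y/x, is unchanged by the transformation.
The common factor -6 cancels in a ratio of coordinates, while sums, products and sums of squares pick up factors of -6 or 36.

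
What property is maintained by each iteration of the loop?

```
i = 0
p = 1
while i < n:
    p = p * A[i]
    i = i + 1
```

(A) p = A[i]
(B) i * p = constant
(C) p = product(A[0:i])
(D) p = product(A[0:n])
C

A loop invariant must hold before the first iteration and be re-established by every execution of the body.

(C) p = product(A[0:i]): Initially i = 0 and p = 1 = product of the empty slice A[0:0]. If p = product(A[0:i]) holds at the top of an iteration, the body sets p to product(A[0:i]) * A[i] = product(A[0:i+1]) and then i to i+1, so the property is restored. At exit i = n, giving p = product(A[0:n]).

The other options fail:
(A) p = A[i]: after the first iteration p = A[0] but i = 1; in general p is a product of several elements, not a single one.
(B) i * p = constant: initially i * p = 0, but after one iteration it is 1 * A[0], which is nonzero in general.
(D) p = product(A[0:n]): false before the loop (p = 1, not the full product) -- it only becomes true at exit.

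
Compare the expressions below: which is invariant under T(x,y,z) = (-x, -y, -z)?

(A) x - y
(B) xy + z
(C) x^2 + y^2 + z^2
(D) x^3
C

Apply T(x,y,z) = (-x, -y, -z) to each option, i.e. replace (x, y, z) by the transformed coordinates.
Substitute the transformed coordinates into each option and compare with the original:
(A) x - y  ->  (-x) - (-y) = -x + y   [differs from x - y: not invariant]
(B) xy + z  ->  (-x)(-y) + (-z) = xy - z   [differs from xy + z: not invariant]
(C) x^2 + y^2 + z^2  ->  (-x)^2 + (-y)^2 + (-z)^2 = x^2 + y^2 + z^2   [equals x^2 + y^2 + z^2: invariant]
(D) x^3  ->  (-x)^3 = -x^3   [differs from x^3: not invariant]

Only option (C), x^2 + y^2 + z^2, is unchanged by the transformation.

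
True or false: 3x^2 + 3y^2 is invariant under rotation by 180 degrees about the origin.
True

Applying rotation by 180 degrees: x' = x*cos(180 degrees) - y*sin(180 degrees) = -x, y' = x*sin(180 degrees) + y*cos(180 degrees) = -y

Substituting into 3x^2 + 3y^2:
3(-x)^2 + 3(-y)^2
= 3x^2 + 3y^2

This equals the original expression 3x^2 + 3y^2, so it IS invariant.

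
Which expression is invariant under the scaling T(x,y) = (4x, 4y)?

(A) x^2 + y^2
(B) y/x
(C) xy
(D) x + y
B

Under the uniform scaling T(x,y) = (4x, 4y):
Substitute the transformed coordinates into each option and compare with the original:
(A) x^2 + y^2  ->  (4x)^2 + (4y)^2 = 16x^2 + 16y^2   [differs from x^2 + y^2: not invariant]
(B) y/x  ->  (4y)/(4x) = y/x   [equals y/x: invariant]
(C) xy  ->  (4x)(4y) = 16xy   [differs from xy: not invariant]
(D) x + y  ->  (4x) + (4y) = 4x + 4y   [differs from x + y: not invariant]

Only option (B), y/x, is unchanged by the transformation.
The common factor 4 cancels in a ratio of coordinates, while sums, products and sums of squares pick up factors of 4 or 16.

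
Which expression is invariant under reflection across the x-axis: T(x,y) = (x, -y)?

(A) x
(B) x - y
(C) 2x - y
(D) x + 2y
A

The map is reflection across the x-axis: T(x,y) = (x, -y).
Substitute the transformed coordinates into each option and compare with the original:
(A) x  ->  (x) = x   [equals x: invariant]
(B) x - y  ->  (x) - (-y) = x + y   [differs from x - y: not invariant]
(C) 2x - y  ->  2(x) - (-y) = 2x + y   [differs from 2x - y: not invariant]
(D) x + 2y  ->  (x) + 2(-y) = x - 2y   [differs from x + 2y: not invariant]

Only option (A), x, is unchanged by the transformation.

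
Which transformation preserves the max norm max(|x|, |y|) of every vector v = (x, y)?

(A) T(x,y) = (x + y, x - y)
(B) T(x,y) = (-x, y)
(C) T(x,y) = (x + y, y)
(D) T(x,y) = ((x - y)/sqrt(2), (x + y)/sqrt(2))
B

A transformation preserves a norm if ||T(v)|| = ||v|| for every v; a single vector where the norm changes rules an option out.

(A) T(x,y) = (x + y, x - y): v = (1, 1) has norm max(|1|, |1|) = 1, but T(v) = (2, 0) has norm 2 -- not preserved.
(B) T(x,y) = (-x, y): preserves the norm -- it only permutes the coordinates and/or flips signs, which leaves max(|x|, |y|) unchanged.
(C) T(x,y) = (x + y, y): v = (1, 1) has norm max(|1|, |1|) = 1, but T(v) = (2, 1) has norm 2 -- not preserved.
(D) T(x,y) = ((x - y)/sqrt(2), (x + y)/sqrt(2)): v = (1, 0) has norm max(|1|, |0|) = 1, but T(v) = (sqrt(2)/2, sqrt(2)/2) has norm sqrt(2)/2 -- not preserved.

Therefore the answer is (B).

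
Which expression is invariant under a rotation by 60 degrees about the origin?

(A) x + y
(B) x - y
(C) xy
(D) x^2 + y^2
D

A rotation by 60 degrees sends (x, y) to (x/2 - sqrt(3)y/2, sqrt(3)x/2 + y/2).
Substitute the transformed coordinates into each option and compare with the original:
(A) x + y  ->  (x/2 - sqrt(3)y/2) + (sqrt(3)x/2 + y/2) = x/2 + sqrt(3)x/2 - sqrt(3)y/2 + y/2   [differs from x + y: not invariant]
(B) x - y  ->  (x/2 - sqrt(3)y/2) - (sqrt(3)x/2 + y/2) = -sqrt(3)x/2 + x/2 - sqrt(3)y/2 - y/2   [differs from x - y: not invariant]
(C) xy  ->  (x/2 - sqrt(3)y/2)(sqrt(3)x/2 + y/2) = sqrt(3)x^2/4 - xy/2 - sqrt(3)y^2/4   [differs from xy: not invariant]
(D) x^2 + y^2  ->  (x/2 - sqrt(3)y/2)^2 + (sqrt(3)x/2 + y/2)^2 = x^2 + y^2   [equals x^2 + y^2: invariant]

Only option (D), x^2 + y^2, is unchanged by the transformation.
Geometrically, x^2 + y^2 is the squared distance from the origin, which every rotation about the origin preserves.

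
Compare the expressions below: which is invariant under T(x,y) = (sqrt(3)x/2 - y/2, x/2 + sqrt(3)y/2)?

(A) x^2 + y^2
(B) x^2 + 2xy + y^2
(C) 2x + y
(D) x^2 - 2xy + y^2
A

An expression E(x,y) is invariant under T if E(T(x,y)) = E(x,y). Here T(x,y) = (sqrt(3)x/2 - y/2, x/2 + sqrt(3)y/2).
Substitute the transformed coordinates into each option and compare with the original:
(A) x^2 + y^2  ->  (sqrt(3)x/2 - y/2)^2 + (x/2 + sqrt(3)y/2)^2 = x^2 + y^2   [equals x^2 + y^2: invariant]
(B) x^2 + 2xy + y^2  ->  (sqrt(3)x/2 - y/2)^2 + 2(sqrt(3)x/2 - y/2)(x/2 + sqrt(3)y/2) + (x/2 + sqrt(3)y/2)^2 = sqrt(3)x^2/2 + x^2 + xy - sqrt(3)y^2/2 + y^2   [differs from x^2 + 2xy + y^2: not invariant]
(C) 2x + y  ->  2(sqrt(3)x/2 - y/2) + (x/2 + sqrt(3)y/2) = x/2 + sqrt(3)x - y + sqrt(3)y/2   [differs from 2x + y: not invariant]
(D) x^2 - 2xy + y^2  ->  (sqrt(3)x/2 - y/2)^2 - 2(sqrt(3)x/2 - y/2)(x/2 + sqrt(3)y/2) + (x/2 + sqrt(3)y/2)^2 = -sqrt(3)x^2/2 + x^2 - xy + sqrt(3)y^2/2 + y^2   [differs from x^2 - 2xy + y^2: not invariant]

Only option (A), x^2 + y^2, is unchanged by the transformation.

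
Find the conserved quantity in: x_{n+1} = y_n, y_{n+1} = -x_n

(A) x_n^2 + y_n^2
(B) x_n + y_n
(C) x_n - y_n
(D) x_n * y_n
A

For the recurrence x_{n+1} = y_n, y_{n+1} = -x_n:

x_{n+1}^2 + y_{n+1}^2 = y_n^2 + (-x_n)^2 = x_n^2 + y_n^2
The sum of squares is conserved (like energy in a harmonic oscillator).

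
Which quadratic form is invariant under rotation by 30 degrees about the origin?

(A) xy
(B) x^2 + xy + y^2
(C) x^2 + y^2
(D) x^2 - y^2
C

Rotation by 30 degrees sends (x, y) to (sqrt(3)x/2 - y/2, x/2 + sqrt(3)y/2).
Substitute the transformed coordinates into each option and compare with the original:
(A) xy  ->  (sqrt(3)x/2 - y/2)(x/2 + sqrt(3)y/2) = sqrt(3)x^2/4 + xy/2 - sqrt(3)y^2/4   [differs from xy: not invariant]
(B) x^2 + xy + y^2  ->  (sqrt(3)x/2 - y/2)^2 + (sqrt(3)x/2 - y/2)(x/2 + sqrt(3)y/2) + (x/2 + sqrt(3)y/2)^2 = sqrt(3)x^2/4 + x^2 + xy/2 - sqrt(3)y^2/4 + y^2   [differs from x^2 + xy + y^2: not invariant]
(C) x^2 + y^2  ->  (sqrt(3)x/2 - y/2)^2 + (x/2 + sqrt(3)y/2)^2 = x^2 + y^2   [equals x^2 + y^2: invariant]
(D) x^2 - y^2  ->  (sqrt(3)x/2 - y/2)^2 - (x/2 + sqrt(3)y/2)^2 = x^2/2 - sqrt(3)xy - y^2/2   [differs from x^2 - y^2: not invariant]

Only option (C), x^2 + y^2, is unchanged by the transformation.
x^2 + y^2 is the squared distance from the origin, which rotations preserve.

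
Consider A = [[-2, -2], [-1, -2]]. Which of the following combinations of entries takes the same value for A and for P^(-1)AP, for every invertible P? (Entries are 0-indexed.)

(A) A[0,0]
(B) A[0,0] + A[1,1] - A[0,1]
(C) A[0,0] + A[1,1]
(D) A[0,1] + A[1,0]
C

A[0,0] + A[1,1] is the trace of A. By the cyclic property of the trace, tr(P^(-1)AP) = tr(APP^(-1)) = tr(A), so it is the same for every matrix similar to A.

The other combinations are not similarity invariants. For example, take P = [[1, 1], [1, 2]] (det P = 1), so P^(-1) = [[2, -1], [-1, 1]] and
B = P^(-1)AP = [[-5, -7], [1, 1]].
Evaluating each option on A and on B:
(A) A[0,0]: -2 for A, -5 for B -> changes
(B) A[0,0] + A[1,1] - A[0,1]: -2 for A, 3 for B -> changes
(C) A[0,0] + A[1,1]: -4 for A, -4 for B -> unchanged
(D) A[0,1] + A[1,0]: -3 for A, -6 for B -> changes

Only (C) A[0,0] + A[1,1] = -4 survives (and it does so for every P, not just this one), so it is the invariant.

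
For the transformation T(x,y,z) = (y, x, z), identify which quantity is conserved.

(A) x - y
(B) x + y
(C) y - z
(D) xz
B

Apply T(x,y,z) = (y, x, z) to each option, i.e. replace (x, y, z) by the transformed coordinates.
Substitute the transformed coordinates into each option and compare with the original:
(A) x - y  ->  (y) - (x) = -x + y   [differs from x - y: not invariant]
(B) x + y  ->  (y) + (x) = x + y   [equals x + y: invariant]
(C) y - z  ->  (x) - (z) = x - z   [differs from y - z: not invariant]
(D) xz  ->  (y)(z) = yz   [differs from xz: not invariant]

Only option (B), x + y, is unchanged by the transformation.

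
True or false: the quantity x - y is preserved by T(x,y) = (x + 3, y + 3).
True

Substitute T(x,y) = (x + 3, y + 3) into the expression and compare with the original.

Original: x - y
After applying T: (x + 3) - (y + 3) = x - y

This is identical to the original x - y, so the expression is invariant.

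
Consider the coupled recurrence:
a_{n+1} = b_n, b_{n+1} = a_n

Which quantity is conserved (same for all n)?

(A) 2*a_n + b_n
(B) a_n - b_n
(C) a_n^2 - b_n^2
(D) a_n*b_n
D

Replace a_n by a_{n+1} = b_n and b_n by b_{n+1} = a_n in each option and simplify:
(A) 2*a_n + b_n  ->  2*(b_n) + (a_n) = a_n + 2*b_n   [not conserved]
(B) a_n - b_n  ->  (b_n) - (a_n) = -a_n + b_n   [not conserved]
(C) a_n^2 - b_n^2  ->  (b_n)^2 - (a_n)^2 = -a_n^2 + b_n^2   [not conserved]
(D) a_n*b_n  ->  (b_n)*(a_n) = a_n*b_n   [conserved]

Only (D) a_n*b_n returns to itself after one step, so it is the conserved quantity.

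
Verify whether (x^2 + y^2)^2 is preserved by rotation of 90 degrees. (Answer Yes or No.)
Yes

Applying rotation by 90 degrees: x' = x*cos(90 degrees) - y*sin(90 degrees) = -y, y' = x*sin(90 degrees) + y*cos(90 degrees) = x

Substituting into (x^2 + y^2)^2:
((-y)^2 + (x)^2)^2
= x^4 + 2x^2y^2 + y^4 = (x^2 + y^2)^2

This equals the original expression (x^2 + y^2)^2, so it IS invariant.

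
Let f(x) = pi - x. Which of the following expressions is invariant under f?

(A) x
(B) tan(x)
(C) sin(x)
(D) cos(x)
C

For f(x) = pi - x:
sin(pi - x) = sin(x), so sine is invariant under this transformation.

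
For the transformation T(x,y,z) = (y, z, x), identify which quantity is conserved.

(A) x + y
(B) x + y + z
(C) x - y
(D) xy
B

Apply T(x,y,z) = (y, z, x) to each option, i.e. replace (x, y, z) by the transformed coordinates.
Substitute the transformed coordinates into each option and compare with the original:
(A) x + y  ->  (y) + (z) = y + z   [differs from x + y: not invariant]
(B) x + y + z  ->  (y) + (z) + (x) = x + y + z   [equals x + y + z: invariant]
(C) x - y  ->  (y) - (z) = y - z   [differs from x - y: not invariant]
(D) xy  ->  (y)(z) = yz   [differs from xy: not invariant]

Only option (B), x + y + z, is unchanged by the transformation.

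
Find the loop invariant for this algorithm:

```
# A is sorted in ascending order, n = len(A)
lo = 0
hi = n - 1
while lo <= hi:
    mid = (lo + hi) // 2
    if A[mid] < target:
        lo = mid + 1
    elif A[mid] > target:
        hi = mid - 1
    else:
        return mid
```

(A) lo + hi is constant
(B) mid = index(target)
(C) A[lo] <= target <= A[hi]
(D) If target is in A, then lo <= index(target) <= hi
D

A loop invariant must hold before the first iteration and be re-established by every execution of the body.

(D) If target is in A, then lo <= index(target) <= hi: Before the loop [lo, hi] = [0, n-1] covers every index. When A[mid] < target, sortedness puts target strictly to the right of mid, so setting lo = mid + 1 keeps index(target) in [lo, hi]; symmetrically for hi = mid - 1. Hence 'if target is in A then lo <= index(target) <= hi' holds after every iteration, and when lo > hi it proves target is absent.

The other options fail:
(A) lo + hi is constant: each iteration moves exactly one of lo, hi, so lo + hi changes (e.g. 0 + (n-1) becomes (mid+1) + (n-1)).
(B) mid = index(target): mid is just the current probe; it equals index(target) only on the iteration that returns.
(C) A[lo] <= target <= A[hi]: fails when target is not in A (e.g. target < A[0] already violates it before the loop), so it is not maintained in general.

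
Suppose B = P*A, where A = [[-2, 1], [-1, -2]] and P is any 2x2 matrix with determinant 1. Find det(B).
5

By the multiplicative property of determinants, det(B) = det(P*A) = det(P) * det(A) = det(A),
so the determinant is invariant under multiplication by any determinant-1 matrix; we just need det(A).

det(A) = (-2)(-2) - (1)(-1) = 4 - (-1) = 5

Therefore det(B) = 1 * 5 = 5.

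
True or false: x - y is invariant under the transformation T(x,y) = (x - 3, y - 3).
True

Substitute T(x,y) = (x - 3, y - 3) into the expression and compare with the original.

Original: x - y
After applying T: (x - 3) - (y - 3) = x - y

This is identical to the original x - y, so the expression is invariant.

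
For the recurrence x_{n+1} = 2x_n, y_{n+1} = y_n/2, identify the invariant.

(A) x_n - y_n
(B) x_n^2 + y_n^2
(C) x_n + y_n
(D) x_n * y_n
D

For the recurrence x_{n+1} = 2x_n, y_{n+1} = y_n/2:

x_{n+1} * y_{n+1} = (2x_n) * (y_n/2) = x_n * y_n
The product is conserved.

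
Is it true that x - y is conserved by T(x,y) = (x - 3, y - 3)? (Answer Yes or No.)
Yes

Substitute T(x,y) = (x - 3, y - 3) into the expression and compare with the original.

Original: x - y
After applying T: (x - 3) - (y - 3) = x - y

This is identical to the original x - y, so the expression is invariant.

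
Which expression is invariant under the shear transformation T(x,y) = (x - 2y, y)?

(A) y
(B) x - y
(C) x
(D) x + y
A

Under the shear T(x,y) = (x - 2y, y):
Substitute the transformed coordinates into each option and compare with the original:
(A) y  ->  (y) = y   [equals y: invariant]
(B) x - y  ->  (x - 2y) - (y) = x - 3y   [differs from x - y: not invariant]
(C) x  ->  (x - 2y) = x - 2y   [differs from x: not invariant]
(D) x + y  ->  (x - 2y) + (y) = x - y   [differs from x + y: not invariant]

Only option (A), y, is unchanged by the transformation.
A horizontal shear moves points parallel to the x-axis, so the y-coordinate (and any function of y alone) is unchanged.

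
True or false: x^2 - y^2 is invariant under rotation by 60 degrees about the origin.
False

Applying rotation by 60 degrees: x' = x*cos(60 degrees) - y*sin(60 degrees) = x/2 - sqrt(3)y/2, y' = x*sin(60 degrees) + y*cos(60 degrees) = sqrt(3)x/2 + y/2

Substituting into x^2 - y^2:
(x/2 - sqrt(3)y/2)^2 - (sqrt(3)x/2 + y/2)^2
= -x^2/2 - sqrt(3)xy + y^2/2

This differs from the original expression x^2 - y^2, so it is NOT invariant.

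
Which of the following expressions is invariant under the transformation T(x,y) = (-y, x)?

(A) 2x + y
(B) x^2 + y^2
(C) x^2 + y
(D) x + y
B

An expression E(x,y) is invariant under T if E(T(x,y)) = E(x,y). Here T(x,y) = (-y, x).
Substitute the transformed coordinates into each option and compare with the original:
(A) 2x + y  ->  2(-y) + (x) = x - 2y   [differs from 2x + y: not invariant]
(B) x^2 + y^2  ->  (-y)^2 + (x)^2 = x^2 + y^2   [equals x^2 + y^2: invariant]
(C) x^2 + y  ->  (-y)^2 + (x) = x + y^2   [differs from x^2 + y: not invariant]
(D) x + y  ->  (-y) + (x) = x - y   [differs from x + y: not invariant]

Only option (B), x^2 + y^2, is unchanged by the transformation.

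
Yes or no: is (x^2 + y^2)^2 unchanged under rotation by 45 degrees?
Yes

Applying rotation by 45 degrees: x' = x*cos(45 degrees) - y*sin(45 degrees) = sqrt(2)x/2 - sqrt(2)y/2, y' = x*sin(45 degrees) + y*cos(45 degrees) = sqrt(2)x/2 + sqrt(2)y/2

Substituting into (x^2 + y^2)^2:
((sqrt(2)x/2 - sqrt(2)y/2)^2 + (sqrt(2)x/2 + sqrt(2)y/2)^2)^2
= x^4 + 2x^2y^2 + y^4 = (x^2 + y^2)^2

This equals the original expression (x^2 + y^2)^2, so it IS invariant.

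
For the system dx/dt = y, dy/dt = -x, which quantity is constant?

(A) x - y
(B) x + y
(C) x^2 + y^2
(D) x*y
C

A first integral I satisfies dI/dt = 0 along every solution. Differentiate each option and use the equation of motion:
(A) d/dt[x - y] = y - (-x) = x + y, not identically 0
(B) d/dt[x + y] = y + (-x) = y - x, not identically 0
(C) d/dt[x^2 + y^2] = 2x*dx/dt + 2y*dy/dt = 2x*y + 2y*(-x) = 0
(D) d/dt[x*y] = (dx/dt)y + x(dy/dt) = y^2 - x^2, not identically 0

Only (C) has zero time-derivative. So x^2 + y^2 (the squared radius; trajectories are circles) is the conserved quantity.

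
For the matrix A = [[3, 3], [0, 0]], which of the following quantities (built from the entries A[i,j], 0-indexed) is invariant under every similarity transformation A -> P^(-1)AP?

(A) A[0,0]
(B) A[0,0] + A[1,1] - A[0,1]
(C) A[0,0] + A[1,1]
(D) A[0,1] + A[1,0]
C

A[0,0] + A[1,1] is the trace of A. By the cyclic property of the trace, tr(P^(-1)AP) = tr(APP^(-1)) = tr(A), so it is the same for every matrix similar to A.

The other combinations are not similarity invariants. For example, take P = [[2, 1], [1, 1]] (det P = 1), so P^(-1) = [[1, -1], [-1, 2]] and
B = P^(-1)AP = [[9, 6], [-9, -6]].
Evaluating each option on A and on B:
(A) A[0,0]: 3 for A, 9 for B -> changes
(B) A[0,0] + A[1,1] - A[0,1]: 0 for A, -3 for B -> changes
(C) A[0,0] + A[1,1]: 3 for A, 3 for B -> unchanged
(D) A[0,1] + A[1,0]: 3 for A, -3 for B -> changes

Only (C) A[0,0] + A[1,1] = 3 survives (and it does so for every P, not just this one), so it is the invariant.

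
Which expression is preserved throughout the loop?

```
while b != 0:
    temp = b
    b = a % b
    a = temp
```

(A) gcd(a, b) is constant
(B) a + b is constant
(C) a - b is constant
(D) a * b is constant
A

A loop invariant must hold before the first iteration and be re-established by every execution of the body.

(A) gcd(a, b) is constant: One iteration replaces (a, b) by (b, a mod b). Since a mod b = a - q*b for an integer q, any common divisor of a and b divides b and a mod b, and conversely; hence gcd(b, a mod b) = gcd(a, b). For instance (21, 6) -> (6, 3) keeps gcd = 3. At exit b = 0 and a = gcd of the original inputs.

The other options fail:
(B) a + b is constant: e.g. (a, b) = (21, 6) -> (6, 3): the sum goes from 27 to 9.
(C) a - b is constant: e.g. (a, b) = (21, 6) -> (6, 3): the difference goes from 15 to 3.
(D) a * b is constant: e.g. (a, b) = (21, 6) -> (6, 3): the product goes from 126 to 18.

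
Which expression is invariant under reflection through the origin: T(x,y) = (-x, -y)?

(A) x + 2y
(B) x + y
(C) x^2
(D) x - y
C

The map is reflection through the origin: T(x,y) = (-x, -y).
Substitute the transformed coordinates into each option and compare with the original:
(A) x + 2y  ->  (-x) + 2(-y) = -x - 2y   [differs from x + 2y: not invariant]
(B) x + y  ->  (-x) + (-y) = -x - y   [differs from x + y: not invariant]
(C) x^2  ->  (-x)^2 = x^2   [equals x^2: invariant]
(D) x - y  ->  (-x) - (-y) = -x + y   [differs from x - y: not invariant]

Only option (C), x^2, is unchanged by the transformation.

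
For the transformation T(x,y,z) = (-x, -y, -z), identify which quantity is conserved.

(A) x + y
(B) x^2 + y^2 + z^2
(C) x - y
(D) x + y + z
B

Apply T(x,y,z) = (-x, -y, -z) to each option, i.e. replace (x, y, z) by the transformed coordinates.
Substitute the transformed coordinates into each option and compare with the original:
(A) x + y  ->  (-x) + (-y) = -x - y   [differs from x + y: not invariant]
(B) x^2 + y^2 + z^2  ->  (-x)^2 + (-y)^2 + (-z)^2 = x^2 + y^2 + z^2   [equals x^2 + y^2 + z^2: invariant]
(C) x - y  ->  (-x) - (-y) = -x + y   [differs from x - y: not invariant]
(D) x + y + z  ->  (-x) + (-y) + (-z) = -x - y - z   [differs from x + y + z: not invariant]

Only option (B), x^2 + y^2 + z^2, is unchanged by the transformation.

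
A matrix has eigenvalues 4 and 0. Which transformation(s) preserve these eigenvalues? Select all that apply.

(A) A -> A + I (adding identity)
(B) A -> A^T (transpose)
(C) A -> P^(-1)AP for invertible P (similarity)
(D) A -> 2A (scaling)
B and C

Eigenvalues are preserved by:
1. Similarity transformations: A -> P^(-1)AP (same characteristic polynomial)
2. Transpose: A^T has the same eigenvalues as A

Eigenvalues are NOT preserved by:
- Adding identity: eigenvalues become 4+1, 0+1
- Scaling: eigenvalues become 8, 0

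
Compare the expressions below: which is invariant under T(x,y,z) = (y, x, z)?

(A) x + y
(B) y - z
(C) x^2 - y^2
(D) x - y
A

Apply T(x,y,z) = (y, x, z) to each option, i.e. replace (x, y, z) by the transformed coordinates.
Substitute the transformed coordinates into each option and compare with the original:
(A) x + y  ->  (y) + (x) = x + y   [equals x + y: invariant]
(B) y - z  ->  (x) - (z) = x - z   [differs from y - z: not invariant]
(C) x^2 - y^2  ->  (y)^2 - (x)^2 = -x^2 + y^2   [differs from x^2 - y^2: not invariant]
(D) x - y  ->  (y) - (x) = -x + y   [differs from x - y: not invariant]

Only option (A), x + y, is unchanged by the transformation.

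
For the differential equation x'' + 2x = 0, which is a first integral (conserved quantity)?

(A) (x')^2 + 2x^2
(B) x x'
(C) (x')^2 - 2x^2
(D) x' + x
A

A first integral I satisfies dI/dt = 0 along every solution. Differentiate each option and use the equation of motion:
(A) d/dt[(x')^2 + 2x^2] = 2x'x'' + 4x x' = 2x'(-2x) + 4x x' = 0
(B) d/dt[x x'] = (x')^2 + x x'' = (x')^2 - 2x^2, not identically 0
(C) d/dt[(x')^2 - 2x^2] = 2x'x'' - 4x x' = -8x x', not identically 0
(D) d/dt[x' + x] = x'' + x' = -2x + x', not identically 0

Only (A) has zero time-derivative. So the energy-like quantity (x')^2 + 2x^2 is the first integral.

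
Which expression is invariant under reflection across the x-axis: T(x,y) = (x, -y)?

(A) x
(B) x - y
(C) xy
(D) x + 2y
A

The map is reflection across the x-axis: T(x,y) = (x, -y).
Substitute the transformed coordinates into each option and compare with the original:
(A) x  ->  (x) = x   [equals x: invariant]
(B) x - y  ->  (x) - (-y) = x + y   [differs from x - y: not invariant]
(C) xy  ->  (x)(-y) = -xy   [differs from xy: not invariant]
(D) x + 2y  ->  (x) + 2(-y) = x - 2y   [differs from x + 2y: not invariant]

Only option (A), x, is unchanged by the transformation.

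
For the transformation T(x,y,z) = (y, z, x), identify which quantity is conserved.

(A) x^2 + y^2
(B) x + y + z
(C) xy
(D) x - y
B

Apply T(x,y,z) = (y, z, x) to each option, i.e. replace (x, y, z) by the transformed coordinates.
Substitute the transformed coordinates into each option and compare with the original:
(A) x^2 + y^2  ->  (y)^2 + (z)^2 = y^2 + z^2   [differs from x^2 + y^2: not invariant]
(B) x + y + z  ->  (y) + (z) + (x) = x + y + z   [equals x + y + z: invariant]
(C) xy  ->  (y)(z) = yz   [differs from xy: not invariant]
(D) x - y  ->  (y) - (z) = y - z   [differs from x - y: not invariant]

Only option (B), x + y + z, is unchanged by the transformation.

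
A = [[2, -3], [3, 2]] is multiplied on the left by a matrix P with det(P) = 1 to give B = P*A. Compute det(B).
13

By the multiplicative property of determinants, det(B) = det(P*A) = det(P) * det(A) = det(A),
so the determinant is invariant under multiplication by any determinant-1 matrix; we just need det(A).

det(A) = (2)(2) - (-3)(3) = 4 - (-9) = 13

Therefore det(B) = 1 * 13 = 13.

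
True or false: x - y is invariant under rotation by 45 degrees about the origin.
False

Applying rotation by 45 degrees: x' = x*cos(45 degrees) - y*sin(45 degrees) = sqrt(2)x/2 - sqrt(2)y/2, y' = x*sin(45 degrees) + y*cos(45 degrees) = sqrt(2)x/2 + sqrt(2)y/2

Substituting into x - y:
(sqrt(2)x/2 - sqrt(2)y/2) - (sqrt(2)x/2 + sqrt(2)y/2)
= -sqrt(2)y

This differs from the original expression x - y, so it is NOT invariant.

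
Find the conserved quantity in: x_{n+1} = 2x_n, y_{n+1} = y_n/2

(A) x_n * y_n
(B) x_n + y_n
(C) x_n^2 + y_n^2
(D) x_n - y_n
A

For the recurrence x_{n+1} = 2x_n, y_{n+1} = y_n/2:

x_{n+1} * y_{n+1} = (2x_n) * (y_n/2) = x_n * y_n
The product is conserved.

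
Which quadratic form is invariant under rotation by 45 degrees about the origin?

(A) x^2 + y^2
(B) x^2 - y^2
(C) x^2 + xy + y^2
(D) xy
A

Rotation by 45 degrees sends (x, y) to (sqrt(2)x/2 - sqrt(2)y/2, sqrt(2)x/2 + sqrt(2)y/2).
Substitute the transformed coordinates into each option and compare with the original:
(A) x^2 + y^2  ->  (sqrt(2)x/2 - sqrt(2)y/2)^2 + (sqrt(2)x/2 + sqrt(2)y/2)^2 = x^2 + y^2   [equals x^2 + y^2: invariant]
(B) x^2 - y^2  ->  (sqrt(2)x/2 - sqrt(2)y/2)^2 - (sqrt(2)x/2 + sqrt(2)y/2)^2 = -2xy   [differs from x^2 - y^2: not invariant]
(C) x^2 + xy + y^2  ->  (sqrt(2)x/2 - sqrt(2)y/2)^2 + (sqrt(2)x/2 - sqrt(2)y/2)(sqrt(2)x/2 + sqrt(2)y/2) + (sqrt(2)x/2 + sqrt(2)y/2)^2 = 3x^2/2 + y^2/2   [differs from x^2 + xy + y^2: not invariant]
(D) xy  ->  (sqrt(2)x/2 - sqrt(2)y/2)(sqrt(2)x/2 + sqrt(2)y/2) = x^2/2 - y^2/2   [differs from xy: not invariant]

Only option (A), x^2 + y^2, is unchanged by the transformation.
x^2 + y^2 is the squared distance from the origin, which rotations preserve.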